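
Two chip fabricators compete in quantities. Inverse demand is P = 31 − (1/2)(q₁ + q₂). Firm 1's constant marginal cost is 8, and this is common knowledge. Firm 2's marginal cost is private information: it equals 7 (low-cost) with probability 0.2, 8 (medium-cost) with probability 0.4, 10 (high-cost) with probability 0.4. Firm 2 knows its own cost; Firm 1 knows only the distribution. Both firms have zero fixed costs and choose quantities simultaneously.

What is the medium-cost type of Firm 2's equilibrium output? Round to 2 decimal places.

Firm 2 with cost c maximizes (31 − (1/2)(q₁+q₂) − c)·q₂, giving q₂(c) = (31 − c − (1/2)q₁).
E[c₂] = 0.2·7 + 0.4·8 + 0.4·10 = 8.6
Firm 1's FOC against E[q₂] yields q₁ = (31 − 2·8 + E[c₂])/(3/2) = (31 − 16 + 8.6)/(3/2) = 15.7333.
q₂(medium-cost) = (31 − 8 − (1/2)·15.7333) = 15.1333.

15.13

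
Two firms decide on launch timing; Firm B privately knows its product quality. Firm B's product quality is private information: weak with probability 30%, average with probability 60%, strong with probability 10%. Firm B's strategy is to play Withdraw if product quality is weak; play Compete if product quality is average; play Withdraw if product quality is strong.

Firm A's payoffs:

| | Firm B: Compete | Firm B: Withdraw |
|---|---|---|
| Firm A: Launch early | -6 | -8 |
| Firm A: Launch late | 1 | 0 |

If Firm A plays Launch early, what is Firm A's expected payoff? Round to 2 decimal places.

E[Launch early] = 0.3·(-8) + 0.6·(-6) + 0.1·(-8) = (-2.4) + (-3.6) + (-0.8) = -6.8

-6.80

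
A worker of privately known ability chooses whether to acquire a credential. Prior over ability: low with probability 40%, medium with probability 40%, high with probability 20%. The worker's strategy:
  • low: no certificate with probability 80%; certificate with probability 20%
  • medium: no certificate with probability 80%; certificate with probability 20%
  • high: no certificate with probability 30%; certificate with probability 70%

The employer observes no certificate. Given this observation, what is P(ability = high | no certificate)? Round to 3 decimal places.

P(no certificate) = 0.4·0.8 + 0.4·0.8 + 0.2·0.3 = 0.7
P(high | no certificate) = (0.2·0.3) / 0.7 = 0.06 / 0.7 = 0.0857143

0.086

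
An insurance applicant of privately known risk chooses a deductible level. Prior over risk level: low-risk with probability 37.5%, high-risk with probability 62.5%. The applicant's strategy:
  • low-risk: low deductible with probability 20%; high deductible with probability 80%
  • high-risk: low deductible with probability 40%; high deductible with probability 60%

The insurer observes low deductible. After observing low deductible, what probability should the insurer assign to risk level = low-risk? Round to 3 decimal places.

0.231

Apply Bayes' rule using the sender's strategy as the likelihood.
P(low deductible) = 0.375·0.2 + 0.625·0.4 = 0.325
P(low-risk | low deductible) = (0.375·0.2) / 0.325 = 0.075 / 0.325 = 0.230769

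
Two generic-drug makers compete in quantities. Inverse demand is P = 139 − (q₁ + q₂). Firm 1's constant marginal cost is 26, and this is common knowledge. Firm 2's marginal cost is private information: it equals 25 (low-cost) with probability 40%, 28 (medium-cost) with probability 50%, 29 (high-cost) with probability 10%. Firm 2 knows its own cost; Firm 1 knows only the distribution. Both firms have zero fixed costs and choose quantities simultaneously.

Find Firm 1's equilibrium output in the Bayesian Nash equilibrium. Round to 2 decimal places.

Type-c best response for Firm 2: q₂(c) = (139 − c)/2 − q₁/2.
Firm 1 maximizes expected profit; its first-order condition is 139 − 2q₁ − E[q₂] − 26 = 0.
Substituting E[q₂] and solving: E[c₂] = 26.9, so q₁ = (139 − 2·26 + 26.9)/3 = 37.9667.

37.97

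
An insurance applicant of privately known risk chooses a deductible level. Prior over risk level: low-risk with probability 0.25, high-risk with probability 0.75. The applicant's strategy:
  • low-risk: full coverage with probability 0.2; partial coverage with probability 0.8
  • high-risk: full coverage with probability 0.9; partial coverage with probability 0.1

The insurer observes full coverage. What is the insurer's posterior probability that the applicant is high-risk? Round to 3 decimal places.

0.931

P(full coverage) = 0.25·0.2 + 0.75·0.9 = 0.725
P(high-risk | full coverage) = (0.75·0.9) / 0.725 = 0.675 / 0.725 = 0.931034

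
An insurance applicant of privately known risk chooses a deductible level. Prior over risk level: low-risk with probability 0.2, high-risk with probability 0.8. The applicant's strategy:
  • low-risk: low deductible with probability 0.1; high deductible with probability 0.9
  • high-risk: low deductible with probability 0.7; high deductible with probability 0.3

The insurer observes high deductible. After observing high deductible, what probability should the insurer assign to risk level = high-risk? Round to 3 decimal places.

0.571

P(high deductible) = 0.2·0.9 + 0.8·0.3 = 0.42
P(high-risk | high deductible) = (0.8·0.3) / 0.42 = 0.24 / 0.42 = 0.571429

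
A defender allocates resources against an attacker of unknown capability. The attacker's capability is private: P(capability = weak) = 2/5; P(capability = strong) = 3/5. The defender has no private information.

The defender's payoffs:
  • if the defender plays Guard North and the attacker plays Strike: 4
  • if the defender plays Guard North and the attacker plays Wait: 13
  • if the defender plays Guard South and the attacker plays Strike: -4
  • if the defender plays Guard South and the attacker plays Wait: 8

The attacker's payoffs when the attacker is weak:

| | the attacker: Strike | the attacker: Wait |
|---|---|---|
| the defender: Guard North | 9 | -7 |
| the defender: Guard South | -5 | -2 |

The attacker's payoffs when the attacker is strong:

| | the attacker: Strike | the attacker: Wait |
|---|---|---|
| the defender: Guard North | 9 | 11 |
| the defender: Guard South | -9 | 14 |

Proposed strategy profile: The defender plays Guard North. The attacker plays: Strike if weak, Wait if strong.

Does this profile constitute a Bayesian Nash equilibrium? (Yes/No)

Yes

The defender plays Guard North: E[Guard North] = 2/5·(4) + 3/5·(13) = 47/5; E[Guard South] = 16/5. Best-responding. ✓
The attacker (capability weak), facing Guard North: Strike gives 9, Wait gives -7. Proposed Strike is best. ✓
The attacker (capability strong), facing Guard North: Strike gives 9, Wait gives 11. Proposed Wait is best. ✓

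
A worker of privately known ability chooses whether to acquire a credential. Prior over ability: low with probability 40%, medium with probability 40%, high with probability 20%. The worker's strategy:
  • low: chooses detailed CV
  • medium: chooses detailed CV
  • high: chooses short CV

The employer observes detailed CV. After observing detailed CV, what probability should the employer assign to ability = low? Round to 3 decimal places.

P(detailed CV) = 0.4·1 + 0.4·1 + 0.2·0 = 0.8
P(low | detailed CV) = (0.4·1) / 0.8 = 0.4 / 0.8 = 0.5

0.500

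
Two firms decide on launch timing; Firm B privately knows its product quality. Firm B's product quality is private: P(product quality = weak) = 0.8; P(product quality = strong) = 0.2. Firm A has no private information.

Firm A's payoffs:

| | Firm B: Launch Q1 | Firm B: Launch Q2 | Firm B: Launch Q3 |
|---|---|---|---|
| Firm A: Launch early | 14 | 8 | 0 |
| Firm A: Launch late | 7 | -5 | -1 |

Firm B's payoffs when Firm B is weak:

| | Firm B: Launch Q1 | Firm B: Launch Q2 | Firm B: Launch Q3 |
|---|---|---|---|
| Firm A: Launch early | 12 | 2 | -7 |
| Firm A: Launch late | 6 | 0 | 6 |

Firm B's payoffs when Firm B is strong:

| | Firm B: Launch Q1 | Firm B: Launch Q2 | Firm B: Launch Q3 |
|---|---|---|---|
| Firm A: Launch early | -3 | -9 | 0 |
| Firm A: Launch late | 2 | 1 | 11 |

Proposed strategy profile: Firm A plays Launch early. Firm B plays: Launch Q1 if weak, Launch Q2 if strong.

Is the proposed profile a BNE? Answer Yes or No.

A profile is a BNE iff every type of every player is best-responding given beliefs about the other side.
Firm A plays Launch early: E[Launch early] = 0.8·(14) + 0.2·(8) = 12.8; E[Launch late] = 4.6. Best-responding. ✓
Firm B (product quality weak), facing Launch early: Launch Q1 gives 12, Launch Q2 gives 2, Launch Q3 gives -7. Proposed Launch Q1 is best. ✓
Firm B (product quality strong), facing Launch early: Launch Q1 gives -3, Launch Q2 gives -9, Launch Q3 gives 0. Proposed Launch Q2 is not best — profitable deviation exists. ✗

No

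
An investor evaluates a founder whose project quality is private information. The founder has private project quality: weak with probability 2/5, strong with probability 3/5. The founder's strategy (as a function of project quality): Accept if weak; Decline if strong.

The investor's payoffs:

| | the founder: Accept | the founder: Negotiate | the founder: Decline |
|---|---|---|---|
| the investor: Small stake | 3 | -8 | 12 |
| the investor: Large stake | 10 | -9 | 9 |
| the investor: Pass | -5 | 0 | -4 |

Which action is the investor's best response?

E[Small stake] = 2/5·(3) + 3/5·(12) = 42/5
E[Large stake] = 2/5·(10) + 3/5·(9) = 47/5
E[Pass] = 2/5·(-5) + 3/5·(-4) = -22/5
Best response: Large stake (47/5 is the largest).

Large stake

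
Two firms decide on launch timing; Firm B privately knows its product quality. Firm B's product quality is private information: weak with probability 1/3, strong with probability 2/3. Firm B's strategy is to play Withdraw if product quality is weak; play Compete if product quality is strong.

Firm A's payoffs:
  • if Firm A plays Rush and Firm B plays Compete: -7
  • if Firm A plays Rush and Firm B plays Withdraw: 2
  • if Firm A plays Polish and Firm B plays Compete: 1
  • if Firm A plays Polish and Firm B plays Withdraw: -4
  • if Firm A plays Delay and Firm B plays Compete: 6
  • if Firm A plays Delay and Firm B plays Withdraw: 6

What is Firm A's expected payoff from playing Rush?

E[Rush] = 1/3·2 + 2/3·(-7) = 2/3 + (-14/3) = -4

-4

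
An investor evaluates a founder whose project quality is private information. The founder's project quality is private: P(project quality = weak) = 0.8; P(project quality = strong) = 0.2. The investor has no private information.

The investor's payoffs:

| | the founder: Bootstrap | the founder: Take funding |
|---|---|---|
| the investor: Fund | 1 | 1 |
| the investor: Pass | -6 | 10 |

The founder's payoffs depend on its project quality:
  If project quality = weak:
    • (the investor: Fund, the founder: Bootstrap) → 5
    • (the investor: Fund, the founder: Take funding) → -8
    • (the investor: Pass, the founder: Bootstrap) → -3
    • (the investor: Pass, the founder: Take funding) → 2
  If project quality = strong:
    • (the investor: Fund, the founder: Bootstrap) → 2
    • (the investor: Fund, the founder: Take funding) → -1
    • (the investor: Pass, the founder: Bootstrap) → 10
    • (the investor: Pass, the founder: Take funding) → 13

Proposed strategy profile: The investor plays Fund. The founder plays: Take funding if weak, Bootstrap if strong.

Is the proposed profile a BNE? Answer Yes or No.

No

The investor plays Fund: E[Fund] = 0.8·(1) + 0.2·(1) = 1; E[Pass] = 6.8. Not best-responding. ✗
The founder (project quality weak), facing Fund: Bootstrap gives 5, Take funding gives -8. Proposed Take funding is not best — profitable deviation exists. ✗
The founder (project quality strong), facing Fund: Bootstrap gives 2, Take funding gives -1. Proposed Bootstrap is best. ✓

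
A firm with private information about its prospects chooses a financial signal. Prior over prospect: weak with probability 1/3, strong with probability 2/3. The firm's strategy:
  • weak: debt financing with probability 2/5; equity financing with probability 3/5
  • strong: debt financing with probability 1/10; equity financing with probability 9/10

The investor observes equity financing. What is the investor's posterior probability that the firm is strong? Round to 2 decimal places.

P(equity financing) = (1/3)·(3/5) + (2/3)·(9/10) = 4/5
P(strong | equity financing) = ((2/3)·(9/10)) / (4/5) = (3/5) / (4/5) = 3/4

0.75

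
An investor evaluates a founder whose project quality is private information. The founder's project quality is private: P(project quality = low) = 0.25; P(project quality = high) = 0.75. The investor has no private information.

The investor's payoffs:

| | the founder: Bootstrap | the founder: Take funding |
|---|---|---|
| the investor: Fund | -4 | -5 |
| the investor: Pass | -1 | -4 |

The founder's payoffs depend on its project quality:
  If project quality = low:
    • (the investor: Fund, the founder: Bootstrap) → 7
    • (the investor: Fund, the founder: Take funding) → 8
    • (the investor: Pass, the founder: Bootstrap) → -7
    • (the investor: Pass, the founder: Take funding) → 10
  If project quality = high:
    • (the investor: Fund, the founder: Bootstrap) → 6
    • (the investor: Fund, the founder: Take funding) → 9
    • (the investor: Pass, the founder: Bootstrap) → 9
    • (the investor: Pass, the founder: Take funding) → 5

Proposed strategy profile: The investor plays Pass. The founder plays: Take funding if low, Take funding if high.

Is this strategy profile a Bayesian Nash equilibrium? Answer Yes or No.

No

The investor plays Pass: E[Pass] = 0.25·(-4) + 0.75·(-4) = -4; E[Fund] = -5. Best-responding. ✓
The founder (project quality low), facing Pass: Bootstrap gives -7, Take funding gives 10. Proposed Take funding is best. ✓
The founder (project quality high), facing Pass: Bootstrap gives 9, Take funding gives 5. Proposed Take funding is not best — profitable deviation exists. ✗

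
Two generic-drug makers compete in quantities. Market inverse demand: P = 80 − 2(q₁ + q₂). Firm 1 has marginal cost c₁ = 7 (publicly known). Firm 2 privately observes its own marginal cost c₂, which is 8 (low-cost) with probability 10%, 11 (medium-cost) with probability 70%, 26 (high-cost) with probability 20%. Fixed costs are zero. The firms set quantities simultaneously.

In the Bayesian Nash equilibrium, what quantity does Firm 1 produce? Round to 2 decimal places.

Firm 2 with cost c maximizes (80 − 2(q₁+q₂) − c)·q₂, giving q₂(c) = (80 − c − 2q₁)/4.
E[c₂] = 0.1·8 + 0.7·11 + 0.2·26 = 13.7
Firm 1's FOC against E[q₂] yields q₁ = (80 − 2·7 + E[c₂])/6 = (80 − 14 + 13.7)/6 = 13.2833.

13.28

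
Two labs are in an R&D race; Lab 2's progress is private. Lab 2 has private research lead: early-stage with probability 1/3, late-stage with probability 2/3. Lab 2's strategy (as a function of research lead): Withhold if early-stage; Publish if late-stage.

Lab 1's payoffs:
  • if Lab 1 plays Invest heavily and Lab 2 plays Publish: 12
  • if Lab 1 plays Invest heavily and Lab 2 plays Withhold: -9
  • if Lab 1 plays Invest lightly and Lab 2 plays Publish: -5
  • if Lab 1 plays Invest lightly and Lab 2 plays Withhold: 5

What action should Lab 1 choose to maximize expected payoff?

E[Invest heavily] = 1/3·(-9) + 2/3·(12) = 5
E[Invest lightly] = 1/3·(5) + 2/3·(-5) = -5/3
Best response: Invest heavily (5 is the largest).

Invest heavily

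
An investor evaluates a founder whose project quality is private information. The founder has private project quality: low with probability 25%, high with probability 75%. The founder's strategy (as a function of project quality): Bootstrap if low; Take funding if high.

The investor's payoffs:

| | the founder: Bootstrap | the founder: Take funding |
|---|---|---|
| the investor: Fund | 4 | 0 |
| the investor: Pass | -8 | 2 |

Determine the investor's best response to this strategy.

Compute the investor's expected payoff for each action, taking the expectation over the founder's type.
E[Fund] = 0.25·(4) + 0.75·(0) = 1
E[Pass] = 0.25·(-8) + 0.75·(2) = -0.5
Best response: Fund (1 is the largest).

Fund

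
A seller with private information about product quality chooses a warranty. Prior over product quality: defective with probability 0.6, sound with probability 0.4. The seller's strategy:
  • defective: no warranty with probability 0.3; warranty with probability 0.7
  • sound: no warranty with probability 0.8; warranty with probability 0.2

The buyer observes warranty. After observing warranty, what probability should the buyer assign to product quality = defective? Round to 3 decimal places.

0.840

P(warranty) = 0.6·0.7 + 0.4·0.2 = 0.5
P(defective | warranty) = (0.6·0.7) / 0.5 = 0.42 / 0.5 = 0.84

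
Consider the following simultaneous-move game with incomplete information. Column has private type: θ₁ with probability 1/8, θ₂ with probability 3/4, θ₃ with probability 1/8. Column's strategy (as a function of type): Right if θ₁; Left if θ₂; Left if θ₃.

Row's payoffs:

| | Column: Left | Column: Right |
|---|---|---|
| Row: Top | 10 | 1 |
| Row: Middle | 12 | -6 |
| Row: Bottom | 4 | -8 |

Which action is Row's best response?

E[Top] = 1/8·(1) + 3/4·(10) + 1/8·(10) = 71/8
E[Middle] = 1/8·(-6) + 3/4·(12) + 1/8·(12) = 39/4
E[Bottom] = 1/8·(-8) + 3/4·(4) + 1/8·(4) = 5/2
Best response: Middle (39/4 is the largest).

Middle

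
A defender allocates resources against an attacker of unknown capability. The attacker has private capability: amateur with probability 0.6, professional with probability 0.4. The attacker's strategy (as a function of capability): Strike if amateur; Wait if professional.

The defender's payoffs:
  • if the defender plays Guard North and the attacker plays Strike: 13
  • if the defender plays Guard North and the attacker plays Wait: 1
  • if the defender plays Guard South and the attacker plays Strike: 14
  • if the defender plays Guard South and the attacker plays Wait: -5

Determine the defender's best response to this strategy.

Compute the defender's expected payoff for each action, taking the expectation over the attacker's type.
E[Guard North] = 0.6·(13) + 0.4·(1) = 8.2
E[Guard South] = 0.6·(14) + 0.4·(-5) = 6.4
Best response: Guard North (8.2 is the largest).

Guard North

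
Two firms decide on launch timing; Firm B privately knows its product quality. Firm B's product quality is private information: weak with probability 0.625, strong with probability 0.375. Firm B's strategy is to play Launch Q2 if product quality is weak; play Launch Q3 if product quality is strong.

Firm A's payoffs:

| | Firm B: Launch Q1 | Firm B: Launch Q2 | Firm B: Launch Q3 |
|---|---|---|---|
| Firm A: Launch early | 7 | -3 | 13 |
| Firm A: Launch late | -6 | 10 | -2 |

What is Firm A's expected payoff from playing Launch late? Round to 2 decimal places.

5.50

E[Launch late] = 0.625·10 + 0.375·(-2) = 6.25 + (-0.75) = 5.5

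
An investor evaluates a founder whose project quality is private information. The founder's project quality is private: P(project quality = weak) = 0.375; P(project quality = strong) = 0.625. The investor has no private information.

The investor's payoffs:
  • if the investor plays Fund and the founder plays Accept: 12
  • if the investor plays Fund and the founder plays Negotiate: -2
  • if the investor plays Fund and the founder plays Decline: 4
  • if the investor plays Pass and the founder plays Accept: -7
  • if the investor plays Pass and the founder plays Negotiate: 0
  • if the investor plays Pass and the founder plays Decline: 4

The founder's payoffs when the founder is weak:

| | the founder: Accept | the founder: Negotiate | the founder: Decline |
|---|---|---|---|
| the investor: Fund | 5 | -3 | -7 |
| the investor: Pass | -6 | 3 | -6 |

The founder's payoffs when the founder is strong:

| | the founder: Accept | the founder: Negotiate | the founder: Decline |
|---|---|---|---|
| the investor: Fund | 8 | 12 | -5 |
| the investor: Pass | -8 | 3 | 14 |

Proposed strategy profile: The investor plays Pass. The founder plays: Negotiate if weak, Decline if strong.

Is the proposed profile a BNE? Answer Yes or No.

The investor plays Pass: E[Pass] = 0.375·(0) + 0.625·(4) = 2.5; E[Fund] = 1.75. Best-responding. ✓
The founder (project quality weak), facing Pass: Accept gives -6, Negotiate gives 3, Decline gives -6. Proposed Negotiate is best. ✓
The founder (project quality strong), facing Pass: Accept gives -8, Negotiate gives 3, Decline gives 14. Proposed Decline is best. ✓

Yes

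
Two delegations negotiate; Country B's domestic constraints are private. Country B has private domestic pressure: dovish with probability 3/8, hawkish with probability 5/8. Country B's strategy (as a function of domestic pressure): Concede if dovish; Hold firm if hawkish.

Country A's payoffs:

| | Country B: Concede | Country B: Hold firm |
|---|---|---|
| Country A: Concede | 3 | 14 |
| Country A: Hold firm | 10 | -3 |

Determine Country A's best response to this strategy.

Concede

E[Concede] = 3/8·(3) + 5/8·(14) = 79/8
E[Hold firm] = 3/8·(10) + 5/8·(-3) = 15/8
Best response: Concede (79/8 is the largest).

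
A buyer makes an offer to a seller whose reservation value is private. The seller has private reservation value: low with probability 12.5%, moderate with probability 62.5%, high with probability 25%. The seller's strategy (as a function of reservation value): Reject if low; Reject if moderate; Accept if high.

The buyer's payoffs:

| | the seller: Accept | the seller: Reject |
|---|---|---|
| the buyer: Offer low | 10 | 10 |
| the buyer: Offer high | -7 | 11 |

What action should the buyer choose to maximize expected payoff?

Offer low

E[Offer low] = 0.125·(10) + 0.625·(10) + 0.25·(10) = 10
E[Offer high] = 0.125·(11) + 0.625·(11) + 0.25·(-7) = 6.5
Best response: Offer low (10 is the largest).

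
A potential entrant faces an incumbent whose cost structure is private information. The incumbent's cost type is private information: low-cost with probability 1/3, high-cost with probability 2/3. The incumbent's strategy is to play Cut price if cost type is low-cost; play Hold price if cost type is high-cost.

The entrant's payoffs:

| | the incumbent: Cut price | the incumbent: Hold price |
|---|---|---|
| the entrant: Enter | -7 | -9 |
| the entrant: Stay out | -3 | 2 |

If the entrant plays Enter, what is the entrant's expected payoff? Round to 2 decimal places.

Take the expectation over the incumbent's cost type, weighting each type's action by its prior probability.
E[Enter] = 1/3·(-7) + 2/3·(-9) = (-7/3) + (-6) = -25/3

-8.33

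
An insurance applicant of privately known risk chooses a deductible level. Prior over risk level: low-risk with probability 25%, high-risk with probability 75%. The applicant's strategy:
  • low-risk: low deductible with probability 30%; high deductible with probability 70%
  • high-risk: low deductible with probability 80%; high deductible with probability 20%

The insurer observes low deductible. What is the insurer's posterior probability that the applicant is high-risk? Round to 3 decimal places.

0.889

Apply Bayes' rule using the sender's strategy as the likelihood.
P(low deductible) = 0.25·0.3 + 0.75·0.8 = 0.675
P(high-risk | low deductible) = (0.75·0.8) / 0.675 = 0.6 / 0.675 = 0.888889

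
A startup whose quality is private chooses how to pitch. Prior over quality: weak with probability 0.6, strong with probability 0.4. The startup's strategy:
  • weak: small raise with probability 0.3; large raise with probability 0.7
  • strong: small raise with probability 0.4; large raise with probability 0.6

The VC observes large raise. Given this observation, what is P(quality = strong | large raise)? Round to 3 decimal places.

0.364

P(large raise) = 0.6·0.7 + 0.4·0.6 = 0.66
P(strong | large raise) = (0.4·0.6) / 0.66 = 0.24 / 0.66 = 0.363636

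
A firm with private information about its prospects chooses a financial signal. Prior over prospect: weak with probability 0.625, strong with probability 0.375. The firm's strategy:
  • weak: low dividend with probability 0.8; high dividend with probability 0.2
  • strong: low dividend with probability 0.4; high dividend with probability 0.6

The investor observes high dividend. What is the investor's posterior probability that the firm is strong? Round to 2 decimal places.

0.64

Apply Bayes' rule using the sender's strategy as the likelihood.
P(high dividend) = 0.625·0.2 + 0.375·0.6 = 0.35
P(strong | high dividend) = (0.375·0.6) / 0.35 = 0.225 / 0.35 = 0.642857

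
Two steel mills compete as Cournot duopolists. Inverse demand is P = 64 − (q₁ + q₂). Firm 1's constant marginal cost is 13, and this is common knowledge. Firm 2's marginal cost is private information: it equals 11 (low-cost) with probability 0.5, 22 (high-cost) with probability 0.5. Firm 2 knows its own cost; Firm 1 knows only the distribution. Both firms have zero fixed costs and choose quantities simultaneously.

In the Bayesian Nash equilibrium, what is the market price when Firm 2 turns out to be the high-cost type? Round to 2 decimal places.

Type-c best response for Firm 2: q₂(c) = (64 − c)/2 − q₁/2.
Firm 1 maximizes expected profit; its first-order condition is 64 − 2q₁ − E[q₂] − 13 = 0.
Substituting E[q₂] and solving: E[c₂] = 16.5, so q₁ = (64 − 2·13 + 16.5)/3 = 18.1667.
q₂(high-cost) = 11.9167, so P = 64 − (18.1667 + 11.9167) = 33.9167.

33.92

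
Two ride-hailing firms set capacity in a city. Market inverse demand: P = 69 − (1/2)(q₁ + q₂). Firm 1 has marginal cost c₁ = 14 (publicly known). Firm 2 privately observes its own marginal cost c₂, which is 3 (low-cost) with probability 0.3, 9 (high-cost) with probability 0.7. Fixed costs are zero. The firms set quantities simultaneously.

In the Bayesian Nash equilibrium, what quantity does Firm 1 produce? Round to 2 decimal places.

32.13

Firm 2 with cost c maximizes (69 − (1/2)(q₁+q₂) − c)·q₂, giving q₂(c) = (69 − c − (1/2)q₁).
E[c₂] = 0.3·3 + 0.7·9 = 7.2
Firm 1's FOC against E[q₂] yields q₁ = (69 − 2·14 + E[c₂])/(3/2) = (69 − 28 + 7.2)/(3/2) = 32.1333.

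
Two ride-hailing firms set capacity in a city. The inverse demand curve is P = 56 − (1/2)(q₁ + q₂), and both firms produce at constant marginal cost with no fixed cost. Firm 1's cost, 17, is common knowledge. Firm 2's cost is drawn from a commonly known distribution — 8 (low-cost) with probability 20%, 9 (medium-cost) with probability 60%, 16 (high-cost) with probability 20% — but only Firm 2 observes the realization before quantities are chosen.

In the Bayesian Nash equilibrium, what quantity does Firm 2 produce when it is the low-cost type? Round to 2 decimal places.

37.27

Each type of Firm 2 best-responds to q₁; Firm 1 best-responds to the expected q₂ over Firm 2's types.
Firm 2 with cost c maximizes (56 − (1/2)(q₁+q₂) − c)·q₂, giving q₂(c) = (56 − c − (1/2)q₁).
E[c₂] = 0.2·8 + 0.6·9 + 0.2·16 = 10.2
Firm 1's FOC against E[q₂] yields q₁ = (56 − 2·17 + E[c₂])/(3/2) = (56 − 34 + 10.2)/(3/2) = 21.4667.
q₂(low-cost) = (56 − 8 − (1/2)·21.4667) = 37.2667.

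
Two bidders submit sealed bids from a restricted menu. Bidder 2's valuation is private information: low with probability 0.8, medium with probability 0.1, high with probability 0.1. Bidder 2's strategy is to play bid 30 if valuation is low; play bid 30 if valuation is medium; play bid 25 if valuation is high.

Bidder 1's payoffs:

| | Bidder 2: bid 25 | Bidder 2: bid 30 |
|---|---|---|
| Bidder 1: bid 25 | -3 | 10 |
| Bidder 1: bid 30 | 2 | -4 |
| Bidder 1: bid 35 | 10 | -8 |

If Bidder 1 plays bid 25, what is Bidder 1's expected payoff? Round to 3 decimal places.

E[bid 25] = 0.8·10 + 0.1·10 + 0.1·(-3) = 8 + 1 + (-0.3) = 8.7

8.700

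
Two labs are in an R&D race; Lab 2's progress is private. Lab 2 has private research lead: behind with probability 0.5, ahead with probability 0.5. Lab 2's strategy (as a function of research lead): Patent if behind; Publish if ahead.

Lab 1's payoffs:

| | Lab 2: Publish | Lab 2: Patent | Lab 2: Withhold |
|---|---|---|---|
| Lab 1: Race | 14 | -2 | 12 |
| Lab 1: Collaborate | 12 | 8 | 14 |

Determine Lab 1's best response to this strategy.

E[Race] = 0.5·(-2) + 0.5·(14) = 6
E[Collaborate] = 0.5·(8) + 0.5·(12) = 10
Best response: Collaborate (10 is the largest).

Collaborate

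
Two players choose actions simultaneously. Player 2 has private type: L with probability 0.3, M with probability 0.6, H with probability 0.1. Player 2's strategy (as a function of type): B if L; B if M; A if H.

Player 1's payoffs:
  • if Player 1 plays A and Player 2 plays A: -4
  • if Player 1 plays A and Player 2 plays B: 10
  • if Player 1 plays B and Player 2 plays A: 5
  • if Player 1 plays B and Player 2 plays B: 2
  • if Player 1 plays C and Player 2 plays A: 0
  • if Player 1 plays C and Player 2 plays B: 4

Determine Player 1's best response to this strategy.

E[A] = 0.3·(10) + 0.6·(10) + 0.1·(-4) = 8.6
E[B] = 0.3·(2) + 0.6·(2) + 0.1·(5) = 2.3
E[C] = 0.3·(4) + 0.6·(4) + 0.1·(0) = 3.6
Best response: A (8.6 is the largest).

A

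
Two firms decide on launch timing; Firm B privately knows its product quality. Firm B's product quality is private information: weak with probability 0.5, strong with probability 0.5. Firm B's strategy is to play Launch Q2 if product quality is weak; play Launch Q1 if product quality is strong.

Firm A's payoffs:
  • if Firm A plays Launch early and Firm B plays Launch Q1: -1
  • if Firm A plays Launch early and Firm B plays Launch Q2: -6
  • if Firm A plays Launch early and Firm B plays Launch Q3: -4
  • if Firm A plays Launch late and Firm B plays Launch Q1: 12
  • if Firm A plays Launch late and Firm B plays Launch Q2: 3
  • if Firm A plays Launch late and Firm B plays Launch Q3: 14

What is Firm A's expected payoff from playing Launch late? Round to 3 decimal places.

7.500

E[Launch late] = 0.5·3 + 0.5·12 = 1.5 + 6 = 7.5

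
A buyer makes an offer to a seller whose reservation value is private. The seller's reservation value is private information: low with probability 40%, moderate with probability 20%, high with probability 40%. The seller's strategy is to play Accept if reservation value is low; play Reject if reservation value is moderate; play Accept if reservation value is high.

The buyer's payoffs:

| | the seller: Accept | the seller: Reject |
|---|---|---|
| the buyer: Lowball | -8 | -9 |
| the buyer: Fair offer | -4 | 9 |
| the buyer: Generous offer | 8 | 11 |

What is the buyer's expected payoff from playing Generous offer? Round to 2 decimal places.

E[Generous offer] = 0.4·8 + 0.2·11 + 0.4·8 = 3.2 + 2.2 + 3.2 = 8.6

8.60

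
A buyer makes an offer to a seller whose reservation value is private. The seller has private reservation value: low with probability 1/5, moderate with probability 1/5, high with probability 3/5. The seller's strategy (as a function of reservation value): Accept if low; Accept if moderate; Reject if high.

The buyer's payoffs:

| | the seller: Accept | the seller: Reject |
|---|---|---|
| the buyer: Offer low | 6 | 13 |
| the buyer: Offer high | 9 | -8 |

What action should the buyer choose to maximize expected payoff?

Offer low

E[Offer low] = 1/5·(6) + 1/5·(6) + 3/5·(13) = 51/5
E[Offer high] = 1/5·(9) + 1/5·(9) + 3/5·(-8) = -6/5
Best response: Offer low (51/5 is the largest).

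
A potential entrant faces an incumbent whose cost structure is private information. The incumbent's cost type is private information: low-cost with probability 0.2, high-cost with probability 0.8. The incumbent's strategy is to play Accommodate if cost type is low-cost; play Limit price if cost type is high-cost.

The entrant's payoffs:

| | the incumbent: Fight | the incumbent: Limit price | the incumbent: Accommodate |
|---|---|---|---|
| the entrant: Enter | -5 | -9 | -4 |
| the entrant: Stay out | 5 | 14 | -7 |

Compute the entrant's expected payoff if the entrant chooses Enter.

E[Enter] = 0.2·(-4) + 0.8·(-9) = (-0.8) + (-7.2) = -8

-8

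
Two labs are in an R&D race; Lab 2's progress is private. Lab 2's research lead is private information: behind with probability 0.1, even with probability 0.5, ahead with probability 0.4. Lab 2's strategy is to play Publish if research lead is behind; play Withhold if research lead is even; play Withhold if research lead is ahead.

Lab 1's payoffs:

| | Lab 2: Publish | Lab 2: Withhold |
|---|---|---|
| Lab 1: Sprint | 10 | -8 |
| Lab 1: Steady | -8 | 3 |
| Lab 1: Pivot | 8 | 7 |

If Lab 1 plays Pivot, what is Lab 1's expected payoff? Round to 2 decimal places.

7.10

E[Pivot] = 0.1·8 + 0.5·7 + 0.4·7 = 0.8 + 3.5 + 2.8 = 7.1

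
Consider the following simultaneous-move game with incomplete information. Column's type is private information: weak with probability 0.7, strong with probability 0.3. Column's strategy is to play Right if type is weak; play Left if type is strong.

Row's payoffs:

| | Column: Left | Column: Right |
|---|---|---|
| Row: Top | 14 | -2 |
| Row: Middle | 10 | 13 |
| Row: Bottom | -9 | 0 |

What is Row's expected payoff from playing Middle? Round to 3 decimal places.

E[Middle] = 0.7·13 + 0.3·10 = 9.1 + 3 = 12.1

12.100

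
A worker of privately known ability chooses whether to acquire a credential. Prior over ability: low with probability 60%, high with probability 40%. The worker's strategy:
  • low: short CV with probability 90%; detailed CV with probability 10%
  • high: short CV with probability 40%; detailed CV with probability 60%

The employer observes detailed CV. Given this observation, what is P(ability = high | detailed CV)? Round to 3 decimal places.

Apply Bayes' rule using the sender's strategy as the likelihood.
P(detailed CV) = 0.6·0.1 + 0.4·0.6 = 0.3
P(high | detailed CV) = (0.4·0.6) / 0.3 = 0.24 / 0.3 = 0.8

0.800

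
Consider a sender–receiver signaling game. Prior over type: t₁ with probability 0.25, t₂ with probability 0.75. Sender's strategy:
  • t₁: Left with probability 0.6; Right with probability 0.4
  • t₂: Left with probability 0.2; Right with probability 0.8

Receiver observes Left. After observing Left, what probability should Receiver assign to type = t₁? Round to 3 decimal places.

0.500

Apply Bayes' rule using the sender's strategy as the likelihood.
P(Left) = 0.25·0.6 + 0.75·0.2 = 0.3
P(t₁ | Left) = (0.25·0.6) / 0.3 = 0.15 / 0.3 = 0.5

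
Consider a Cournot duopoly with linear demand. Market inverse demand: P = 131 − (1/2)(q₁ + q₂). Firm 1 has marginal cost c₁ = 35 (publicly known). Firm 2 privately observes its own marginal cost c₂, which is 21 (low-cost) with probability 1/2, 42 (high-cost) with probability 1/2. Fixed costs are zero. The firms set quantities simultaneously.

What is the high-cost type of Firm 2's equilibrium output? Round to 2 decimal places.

58.17

Type-c best response for Firm 2: q₂(c) = (131 − c) − q₁/2.
Firm 1 maximizes expected profit; its first-order condition is 131 − q₁ − (1/2)E[q₂] − 35 = 0.
Substituting E[q₂] and solving: E[c₂] = 31.5, so q₁ = (131 − 2·35 + 31.5)/(3/2) = 61.6667.
q₂(high-cost) = (131 − 42 − (1/2)·61.6667) = 58.1667.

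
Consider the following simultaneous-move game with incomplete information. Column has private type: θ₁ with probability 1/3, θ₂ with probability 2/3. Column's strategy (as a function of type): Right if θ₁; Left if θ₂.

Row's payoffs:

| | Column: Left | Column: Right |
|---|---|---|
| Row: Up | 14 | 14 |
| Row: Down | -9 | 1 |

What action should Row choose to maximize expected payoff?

E[Up] = 1/3·(14) + 2/3·(14) = 14
E[Down] = 1/3·(1) + 2/3·(-9) = -17/3
Best response: Up (14 is the largest).

Up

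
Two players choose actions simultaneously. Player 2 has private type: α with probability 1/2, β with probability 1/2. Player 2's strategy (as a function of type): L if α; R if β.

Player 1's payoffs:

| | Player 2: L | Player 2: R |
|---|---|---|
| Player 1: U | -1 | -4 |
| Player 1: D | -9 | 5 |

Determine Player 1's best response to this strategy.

D

Compute Player 1's expected payoff for each action, taking the expectation over Player 2's type.
E[U] = 1/2·(-1) + 1/2·(-4) = -5/2
E[D] = 1/2·(-9) + 1/2·(5) = -2
Best response: D (-2 is the largest).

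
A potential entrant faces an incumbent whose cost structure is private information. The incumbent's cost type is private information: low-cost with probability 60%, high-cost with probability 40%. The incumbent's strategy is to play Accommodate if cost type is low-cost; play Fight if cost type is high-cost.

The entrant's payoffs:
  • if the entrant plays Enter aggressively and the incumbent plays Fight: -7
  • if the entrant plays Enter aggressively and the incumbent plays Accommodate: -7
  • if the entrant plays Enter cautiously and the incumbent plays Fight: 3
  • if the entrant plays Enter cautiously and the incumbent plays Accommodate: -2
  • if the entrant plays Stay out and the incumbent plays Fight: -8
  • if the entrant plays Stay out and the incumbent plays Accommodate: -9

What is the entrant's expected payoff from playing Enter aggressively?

E[Enter aggressively] = 0.6·(-7) + 0.4·(-7) = (-4.2) + (-2.8) = -7

-7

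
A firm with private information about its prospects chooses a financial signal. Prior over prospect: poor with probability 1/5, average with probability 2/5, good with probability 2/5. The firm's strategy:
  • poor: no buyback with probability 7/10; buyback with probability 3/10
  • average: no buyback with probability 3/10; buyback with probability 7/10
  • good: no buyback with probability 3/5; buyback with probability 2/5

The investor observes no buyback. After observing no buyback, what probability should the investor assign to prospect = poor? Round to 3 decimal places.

0.280

P(no buyback) = (1/5)·(7/10) + (2/5)·(3/10) + (2/5)·(3/5) = 1/2
P(poor | no buyback) = ((1/5)·(7/10)) / (1/2) = (7/50) / (1/2) = 7/25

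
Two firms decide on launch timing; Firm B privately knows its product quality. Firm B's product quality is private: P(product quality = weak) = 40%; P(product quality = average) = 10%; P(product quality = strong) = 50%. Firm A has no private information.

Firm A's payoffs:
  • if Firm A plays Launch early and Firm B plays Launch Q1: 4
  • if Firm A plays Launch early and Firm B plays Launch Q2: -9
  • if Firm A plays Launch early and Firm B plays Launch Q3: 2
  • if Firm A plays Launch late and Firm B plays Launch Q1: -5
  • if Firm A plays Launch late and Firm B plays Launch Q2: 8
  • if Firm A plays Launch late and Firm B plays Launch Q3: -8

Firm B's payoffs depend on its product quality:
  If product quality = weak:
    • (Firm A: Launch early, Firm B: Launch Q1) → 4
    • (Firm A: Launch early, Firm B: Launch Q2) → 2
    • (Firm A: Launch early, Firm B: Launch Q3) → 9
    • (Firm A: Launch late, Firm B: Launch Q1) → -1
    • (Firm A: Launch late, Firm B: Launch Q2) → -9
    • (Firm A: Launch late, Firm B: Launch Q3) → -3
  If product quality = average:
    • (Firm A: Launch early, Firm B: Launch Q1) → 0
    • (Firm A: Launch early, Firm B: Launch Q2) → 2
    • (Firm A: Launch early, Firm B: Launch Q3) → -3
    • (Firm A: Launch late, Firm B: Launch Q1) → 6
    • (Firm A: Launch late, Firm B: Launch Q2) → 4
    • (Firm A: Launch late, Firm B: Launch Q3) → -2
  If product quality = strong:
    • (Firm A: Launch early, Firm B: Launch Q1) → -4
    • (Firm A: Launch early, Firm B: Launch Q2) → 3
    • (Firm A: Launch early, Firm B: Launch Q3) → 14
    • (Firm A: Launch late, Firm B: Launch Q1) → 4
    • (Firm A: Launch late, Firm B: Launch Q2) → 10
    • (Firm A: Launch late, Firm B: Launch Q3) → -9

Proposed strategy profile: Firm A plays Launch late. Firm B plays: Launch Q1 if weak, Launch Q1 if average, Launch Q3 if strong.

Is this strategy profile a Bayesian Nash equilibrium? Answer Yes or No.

Firm A plays Launch late: E[Launch late] = 0.4·(-5) + 0.1·(-5) + 0.5·(-8) = -6.5; E[Launch early] = 3. Not best-responding. ✗
Firm B (product quality weak), facing Launch late: Launch Q1 gives -1, Launch Q2 gives -9, Launch Q3 gives -3. Proposed Launch Q1 is best. ✓
Firm B (product quality average), facing Launch late: Launch Q1 gives 6, Launch Q2 gives 4, Launch Q3 gives -2. Proposed Launch Q1 is best. ✓
Firm B (product quality strong), facing Launch late: Launch Q1 gives 4, Launch Q2 gives 10, Launch Q3 gives -9. Proposed Launch Q3 is not best — profitable deviation exists. ✗

No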